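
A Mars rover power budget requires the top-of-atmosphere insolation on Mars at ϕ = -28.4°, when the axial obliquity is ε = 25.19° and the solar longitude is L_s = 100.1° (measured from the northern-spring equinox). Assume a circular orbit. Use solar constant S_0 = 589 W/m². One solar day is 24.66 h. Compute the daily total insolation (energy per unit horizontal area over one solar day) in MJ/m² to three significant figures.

Solar declination: sin δ = sin ε · sin L_s = sin 25.19° × sin 100.1° = 0.41903, so δ = +24.773°.
cos h₀ = −tan(-28.4°) tan(+24.773°) = 0.2495, h₀ = 1.3186 rad.
Bracket: h₀ sin ϕ sin δ + cos ϕ cos δ sin h₀ = 1.3186×-0.47562×0.41903 + 0.87965×0.90797×0.96837 = -0.262796 + 0.773433 = 0.510637.
Q̄ = (S_0/π) × [bracket] = (589/π) × 0.510637 = 95.737 W/m².
Daily total = Q̄ × 24.66 h × 3600 s/h = 95.737 × 24.66 × 3600 / 10⁶ = 8.499 MJ/m².

8.50 MJ/m²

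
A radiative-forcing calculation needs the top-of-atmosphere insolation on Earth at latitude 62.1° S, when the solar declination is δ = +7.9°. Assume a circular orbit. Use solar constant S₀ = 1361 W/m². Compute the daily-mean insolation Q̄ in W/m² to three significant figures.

cos H₀ = −tan(-62.1°) tan(+7.900°) = 0.2621, H₀ = 1.3056 rad.
Bracket: H₀ sin φ sin δ + cos φ cos δ sin H₀ = 1.3056×-0.88377×0.13744 + 0.46793×0.99051×0.96505 = -0.158585 + 0.447290 = 0.288705.
Q̄ = (S₀/π) × [bracket] = (1361/π) × 0.288705 = 125.1 W/m².

Q̄ ≈ 125 W/m²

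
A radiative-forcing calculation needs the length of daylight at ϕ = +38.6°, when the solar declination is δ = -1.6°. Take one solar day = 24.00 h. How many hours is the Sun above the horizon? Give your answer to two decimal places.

cos h₀ = −tan ϕ · tan δ = −tan(+38.6°) × tan(-1.600°) = 0.0223, so h₀ = 1.5485 rad = 88.72°.
Daylight = 2h₀/(2π) × 24.00 h = (1.5485/π) × 24.00 = 11.83 h.

11.83 h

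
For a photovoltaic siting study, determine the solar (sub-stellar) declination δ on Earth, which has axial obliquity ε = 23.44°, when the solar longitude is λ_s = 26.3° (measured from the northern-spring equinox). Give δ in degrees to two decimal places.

δ = +10.15°

sin δ = sin ε · sin λ_s = sin 23.44° × sin 26.3° = 0.176249.
δ = arcsin(0.176249) = +10.15°.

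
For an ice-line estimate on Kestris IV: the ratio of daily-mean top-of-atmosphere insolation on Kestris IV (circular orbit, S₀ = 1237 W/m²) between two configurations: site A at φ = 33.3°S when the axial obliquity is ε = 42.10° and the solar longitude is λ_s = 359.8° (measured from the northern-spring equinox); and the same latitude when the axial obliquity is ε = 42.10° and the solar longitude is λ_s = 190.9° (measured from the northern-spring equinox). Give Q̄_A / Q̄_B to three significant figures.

— Configuration A (φ=-33.3°):
Solar declination: sin δ = sin ε · sin λ_s = sin 42.10° × sin 359.8° = -0.00234, so δ = -0.134°.
cos H₀ = −tan(-33.3°) tan(-0.134°) = -0.0015, H₀ = 1.5723 rad.
Bracket: H₀ sin φ sin δ + cos φ cos δ sin H₀ = 1.5723×-0.54902×-0.00234 + 0.83581×1.00000×1.00000 = 0.002020 + 0.835810 = 0.837830.
Q̄ = (S₀/π) × [bracket] = (1237/π) × 0.837830 = 329.90 W/m².
— Configuration B (φ=-33.3°):
Solar declination: sin δ = sin ε · sin λ_s = sin 42.10° × sin 190.9° = -0.12677, so δ = -7.283°.
cos H₀ = −tan(-33.3°) tan(-7.283°) = -0.0840, H₀ = 1.6548 rad.
Bracket: H₀ sin φ sin δ + cos φ cos δ sin H₀ = 1.6548×-0.54902×-0.12677 + 0.83581×0.99193×0.99647 = 0.115173 + 0.826138 = 0.941311.
Q̄ = (S₀/π) × [bracket] = (1237/π) × 0.941311 = 370.64 W/m².
Ratio Q̄_A / Q̄_B = 329.90 / 370.64 = 0.8901.

Q̄_A / Q̄_B ≈ 0.890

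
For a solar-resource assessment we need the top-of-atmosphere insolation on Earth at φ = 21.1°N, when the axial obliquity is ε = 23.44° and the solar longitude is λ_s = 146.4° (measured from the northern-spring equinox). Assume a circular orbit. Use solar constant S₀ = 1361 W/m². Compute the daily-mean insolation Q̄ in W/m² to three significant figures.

Solar declination: sin δ = sin ε · sin λ_s = sin 23.44° × sin 146.4° = 0.22013, so δ = +12.717°.
cos H₀ = −tan(+21.1°) tan(+12.717°) = -0.0871, H₀ = 1.6580 rad.
Bracket: H₀ sin φ sin δ + cos φ cos δ sin H₀ = 1.6580×0.36000×0.22013 + 0.93295×0.97547×0.99620 = 0.131391 + 0.906606 = 1.037997.
Q̄ = (S₀/π) × [bracket] = (1361/π) × 1.037997 = 449.7 W/m².

Q̄ ≈ 450 W/m²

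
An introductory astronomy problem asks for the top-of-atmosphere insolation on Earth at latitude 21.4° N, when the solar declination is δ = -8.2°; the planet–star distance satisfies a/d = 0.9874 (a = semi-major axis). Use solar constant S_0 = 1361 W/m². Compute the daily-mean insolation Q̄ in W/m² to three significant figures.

Q̄ ≈ 355 W/m²

cos h₀ = −tan(+21.4°) tan(-8.200°) = 0.0565, h₀ = 1.5143 rad.
Bracket: h₀ sin ϕ sin δ + cos ϕ cos δ sin h₀ = 1.5143×0.36488×-0.14263 + 0.93106×0.98978×0.99840 = -0.078808 + 0.920070 = 0.841262.
Inverse-square distance factor (a/d)² = 0.9874² = 0.974959.
Q̄ = (S_0/π) × 0.974959 × [bracket] = (1361/π) × 0.974959 × 0.841262 = 355.3 W/m².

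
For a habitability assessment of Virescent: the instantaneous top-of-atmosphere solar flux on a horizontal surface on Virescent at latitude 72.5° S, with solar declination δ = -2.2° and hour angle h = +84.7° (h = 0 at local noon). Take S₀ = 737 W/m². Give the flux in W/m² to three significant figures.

cos θ_z = sin φ sin δ + cos φ cos δ cos h = 0.036611 + 0.027756 = 0.064367.
Flux = S₀ · cos θ_z = 737 × 0.064367 = 47.44 W/m².

47.4 W/m²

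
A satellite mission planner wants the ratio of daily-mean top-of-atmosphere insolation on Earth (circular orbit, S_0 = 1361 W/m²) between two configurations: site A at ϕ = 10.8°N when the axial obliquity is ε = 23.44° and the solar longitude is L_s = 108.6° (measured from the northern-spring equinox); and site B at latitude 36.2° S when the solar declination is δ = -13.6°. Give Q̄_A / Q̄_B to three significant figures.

Q̄_A / Q̄_B ≈ 1.01

— Configuration A (ϕ=+10.8°):
Solar declination: sin δ = sin ε · sin L_s = sin 23.44° × sin 108.6° = 0.37701, so δ = +22.149°.
cos h₀ = −tan(+10.8°) tan(+22.149°) = -0.0776, h₀ = 1.6485 rad.
Bracket: h₀ sin ϕ sin δ + cos ϕ cos δ sin h₀ = 1.6485×0.18738×0.37701 + 0.98229×0.92621×0.99698 = 0.116457 + 0.907059 = 1.023516.
Q̄ = (S_0/π) × [bracket] = (1361/π) × 1.023516 = 443.41 W/m².
— Configuration B (ϕ=-36.2°):
cos h₀ = −tan(-36.2°) tan(-13.600°) = -0.1771, h₀ = 1.7488 rad.
Bracket: h₀ sin ϕ sin δ + cos ϕ cos δ sin h₀ = 1.7488×-0.59061×-0.23514 + 0.80696×0.97196×0.98420 = 0.242866 + 0.771940 = 1.014806.
Q̄ = (S_0/π) × [bracket] = (1361/π) × 1.014806 = 439.63 W/m².
Ratio Q̄_A / Q̄_B = 443.41 / 439.63 = 1.009.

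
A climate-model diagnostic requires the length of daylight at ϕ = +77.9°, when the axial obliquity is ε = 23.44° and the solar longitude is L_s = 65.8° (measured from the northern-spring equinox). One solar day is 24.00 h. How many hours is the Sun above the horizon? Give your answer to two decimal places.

Solar declination: sin δ = sin ε · sin L_s = sin 23.44° × sin 65.8° = 0.36283, so δ = +21.274°.
Sunrise equation: cos h₀ = −tan ϕ · tan δ = -1.8162 ≤ −1, so the Sun never sets (polar day) and h₀ = π.
Daylight = 2h₀/(2π) × 24.00 h = (3.1416/π) × 24.00 = 24.00 h.

24.00 h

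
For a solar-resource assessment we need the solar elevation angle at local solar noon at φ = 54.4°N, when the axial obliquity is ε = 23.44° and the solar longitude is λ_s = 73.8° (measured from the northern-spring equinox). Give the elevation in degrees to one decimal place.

Solar declination: sin δ = sin ε · sin λ_s = sin 23.44° × sin 73.8° = 0.38199, so δ = +22.457°.
At local noon the hour angle is zero, so the zenith angle equals |φ − δ| = |+54.4° − (+22.457°)| = 31.943°.
Elevation = 90° − 31.943° = 58.1°.

58.1°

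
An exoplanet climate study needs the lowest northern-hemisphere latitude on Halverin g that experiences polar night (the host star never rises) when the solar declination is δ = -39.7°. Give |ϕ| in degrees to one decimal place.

Polar night requires cos h₀ = −tan ϕ tan δ ≥ 1, i.e. tan ϕ tan δ ≤ −1.
The boundary is |tan ϕ| · |tan δ| = 1, so |ϕ| = 90° − |δ| = 90° − 39.7° = 50.3° in the northern hemisphere.

|ϕ| = 50.3°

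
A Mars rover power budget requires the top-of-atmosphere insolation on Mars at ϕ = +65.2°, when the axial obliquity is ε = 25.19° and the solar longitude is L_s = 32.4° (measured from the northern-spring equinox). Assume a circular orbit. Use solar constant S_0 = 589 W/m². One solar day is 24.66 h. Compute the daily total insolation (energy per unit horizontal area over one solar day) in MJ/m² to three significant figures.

13.1 MJ/m²

Solar declination: sin δ = sin ε · sin L_s = sin 25.19° × sin 32.4° = 0.22806, so δ = +13.183°.
cos h₀ = −tan(+65.2°) tan(+13.183°) = -0.5069, h₀ = 2.1024 rad.
Bracket: h₀ sin ϕ sin δ + cos ϕ cos δ sin h₀ = 2.1024×0.90778×0.22806 + 0.41945×0.97365×0.86199 = 0.435256 + 0.352035 = 0.787291.
Q̄ = (S_0/π) × [bracket] = (589/π) × 0.787291 = 147.60 W/m².
Daily total = Q̄ × 24.66 h × 3600 s/h = 147.60 × 24.66 × 3600 / 10⁶ = 13.10 MJ/m².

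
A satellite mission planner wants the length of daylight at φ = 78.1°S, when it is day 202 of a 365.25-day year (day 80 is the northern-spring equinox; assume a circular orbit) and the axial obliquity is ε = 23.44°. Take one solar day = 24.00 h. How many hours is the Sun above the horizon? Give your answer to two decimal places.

0.00 h

Solar longitude: λ_s = 360° × (202 − 80)/365.25 = 120.246°.
sin δ = sin 23.44° × sin 120.246° = 0.34364, so δ = +20.099°.
cos H₀ = −tan φ · tan δ = 1.7364 ≥ 1, so the Sun never rises (polar night) and H₀ = 0.
Daylight = 2H₀/(2π) × 24.00 h = (0.0000/π) × 24.00 = 0.00 h.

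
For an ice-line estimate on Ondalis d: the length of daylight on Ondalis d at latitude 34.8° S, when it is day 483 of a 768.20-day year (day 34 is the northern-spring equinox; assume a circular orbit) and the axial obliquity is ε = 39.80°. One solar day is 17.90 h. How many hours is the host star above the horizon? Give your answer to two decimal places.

Solar longitude: L_s = 360° × (483 − 34)/768.20 = 210.414°.
sin δ = sin 39.80° × sin 210.414° = -0.32405, so δ = -18.908°.
cos h₀ = −tan ϕ · tan δ = −tan(-34.8°) × tan(-18.908°) = -0.2381, so h₀ = 1.8112 rad = 103.77°.
Daylight = 2h₀/(2π) × 17.90 h = (1.8112/π) × 17.90 = 10.32 h.

10.32 h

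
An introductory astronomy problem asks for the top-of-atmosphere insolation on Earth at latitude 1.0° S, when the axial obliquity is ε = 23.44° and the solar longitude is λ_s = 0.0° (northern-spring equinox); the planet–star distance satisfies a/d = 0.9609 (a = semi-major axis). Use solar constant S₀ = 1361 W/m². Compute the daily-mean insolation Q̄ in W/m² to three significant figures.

Q̄ ≈ 400 W/m²

Solar declination: sin δ = sin ε · sin λ_s = sin 23.44° × sin 0.0° = 0.00000, so δ = +0.000°.
cos H₀ = −tan(-1.0°) tan(+0.000°) = 0.0000, H₀ = 1.5708 rad.
Bracket: H₀ sin φ sin δ + cos φ cos δ sin H₀ = 1.5708×-0.01745×0.00000 + 0.99985×1.00000×1.00000 = -0.000000 + 0.999850 = 0.999850.
Inverse-square distance factor (a/d)² = 0.9609² = 0.923329.
Q̄ = (S₀/π) × 0.923329 × [bracket] = (1361/π) × 0.923329 × 0.999850 = 399.9 W/m².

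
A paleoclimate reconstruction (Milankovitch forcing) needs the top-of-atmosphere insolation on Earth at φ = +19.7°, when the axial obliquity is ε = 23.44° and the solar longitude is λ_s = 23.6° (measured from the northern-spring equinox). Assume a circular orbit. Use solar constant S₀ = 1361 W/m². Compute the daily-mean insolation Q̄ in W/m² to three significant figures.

Solar declination: sin δ = sin ε · sin λ_s = sin 23.44° × sin 23.6° = 0.15925, so δ = +9.164°.
cos H₀ = −tan(+19.7°) tan(+9.164°) = -0.0578, H₀ = 1.6286 rad.
Bracket: H₀ sin φ sin δ + cos φ cos δ sin H₀ = 1.6286×0.33710×0.15925 + 0.94147×0.98724×0.99833 = 0.087428 + 0.927905 = 1.015333.
Q̄ = (S₀/π) × [bracket] = (1361/π) × 1.015333 = 439.9 W/m².

Q̄ ≈ 440 W/m²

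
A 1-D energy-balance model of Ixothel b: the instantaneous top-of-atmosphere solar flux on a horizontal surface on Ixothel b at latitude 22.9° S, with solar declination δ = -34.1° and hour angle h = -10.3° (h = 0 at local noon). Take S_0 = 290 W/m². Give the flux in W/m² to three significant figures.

281 W/m²

cos θ_z = sin ϕ sin δ + cos ϕ cos δ cos h = 0.218158 + 0.750505 = 0.968663.
Flux = S_0 · cos θ_z = 290 × 0.968663 = 280.9 W/m².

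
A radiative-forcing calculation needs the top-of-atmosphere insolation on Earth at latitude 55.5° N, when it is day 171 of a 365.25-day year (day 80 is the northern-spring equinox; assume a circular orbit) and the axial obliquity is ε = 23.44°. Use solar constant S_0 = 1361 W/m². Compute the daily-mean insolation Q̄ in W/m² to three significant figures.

Solar longitude: L_s = 360° × (171 − 80)/365.25 = 89.692°.
sin δ = sin 23.44° × sin 89.692° = 0.39778, so δ = +23.440°.
cos h₀ = −tan(+55.5°) tan(+23.440°) = -0.6308, h₀ = 2.2534 rad.
Bracket: h₀ sin ϕ sin δ + cos ϕ cos δ sin h₀ = 2.2534×0.82413×0.39778 + 0.56641×0.91748×0.77592 = 0.738715 + 0.403222 = 1.141937.
Q̄ = (S_0/π) × [bracket] = (1361/π) × 1.141937 = 494.7 W/m².

Q̄ ≈ 495 W/m²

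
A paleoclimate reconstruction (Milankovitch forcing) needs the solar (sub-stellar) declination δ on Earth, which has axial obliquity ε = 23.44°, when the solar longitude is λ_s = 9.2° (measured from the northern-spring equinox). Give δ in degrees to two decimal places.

δ = +3.65°

sin δ = sin ε · sin λ_s = sin 23.44° × sin 9.2° = 0.063599.
δ = arcsin(0.063599) = +3.65°.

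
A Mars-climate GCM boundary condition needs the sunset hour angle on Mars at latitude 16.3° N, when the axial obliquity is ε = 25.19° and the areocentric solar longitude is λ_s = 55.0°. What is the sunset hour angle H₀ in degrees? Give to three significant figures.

sin δ = sin 25.19° × sin 55.0° = 0.34865, so δ = +20.405°.
cos H₀ = −tan φ · tan δ = −tan(+16.3°) × tan(+20.405°) = -0.1088, so H₀ = 1.6798 rad = 96.24°.

H₀ = 96.2°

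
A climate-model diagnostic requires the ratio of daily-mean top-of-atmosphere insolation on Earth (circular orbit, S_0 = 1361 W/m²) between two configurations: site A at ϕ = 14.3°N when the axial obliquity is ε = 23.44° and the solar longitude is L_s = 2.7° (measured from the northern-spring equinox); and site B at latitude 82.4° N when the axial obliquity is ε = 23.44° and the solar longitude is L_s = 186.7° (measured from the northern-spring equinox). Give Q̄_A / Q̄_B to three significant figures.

Q̄_A / Q̄_B ≈ 14.4

— Configuration A (ϕ=+14.3°):
Solar declination: sin δ = sin ε · sin L_s = sin 23.44° × sin 2.7° = 0.01874, so δ = +1.074°.
cos h₀ = −tan(+14.3°) tan(+1.074°) = -0.0048, h₀ = 1.5756 rad.
Bracket: h₀ sin ϕ sin δ + cos ϕ cos δ sin h₀ = 1.5756×0.24700×0.01874 + 0.96902×0.99982×0.99999 = 0.007293 + 0.968836 = 0.976129.
Q̄ = (S_0/π) × [bracket] = (1361/π) × 0.976129 = 422.88 W/m².
— Configuration B (ϕ=+82.4°):
Solar declination: sin δ = sin ε · sin L_s = sin 23.44° × sin 186.7° = -0.04641, so δ = -2.660°.
cos h₀ = −tan(+82.4°) tan(-2.660°) = 0.3482, h₀ = 1.2151 rad.
Bracket: h₀ sin ϕ sin δ + cos ϕ cos δ sin h₀ = 1.2151×0.99122×-0.04641 + 0.13226×0.99892×0.93742 = -0.055898 + 0.123849 = 0.067951.
Q̄ = (S_0/π) × [bracket] = (1361/π) × 0.067951 = 29.438 W/m².
Ratio Q̄_A / Q̄_B = 422.88 / 29.438 = 14.37.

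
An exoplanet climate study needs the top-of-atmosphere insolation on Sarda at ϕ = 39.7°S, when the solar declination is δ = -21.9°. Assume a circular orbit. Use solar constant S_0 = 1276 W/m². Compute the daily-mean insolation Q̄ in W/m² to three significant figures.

Q̄ ≈ 458 W/m²

cos h₀ = −tan(-39.7°) tan(-21.900°) = -0.3337, h₀ = 1.9111 rad.
Bracket: h₀ sin ϕ sin δ + cos ϕ cos δ sin h₀ = 1.9111×-0.63877×-0.37299 + 0.76940×0.92784×0.94266 = 0.455329 + 0.672946 = 1.128275.
Q̄ = (S_0/π) × [bracket] = (1276/π) × 1.128275 = 458.3 W/m².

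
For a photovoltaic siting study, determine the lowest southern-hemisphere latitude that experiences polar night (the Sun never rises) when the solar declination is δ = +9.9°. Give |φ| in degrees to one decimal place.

Polar night requires cos H₀ = −tan φ tan δ ≥ 1, i.e. tan φ tan δ ≤ −1.
The boundary is |tan φ| · |tan δ| = 1, so |φ| = 90° − |δ| = 90° − 9.9° = 80.1° in the southern hemisphere.

|φ| = 80.1°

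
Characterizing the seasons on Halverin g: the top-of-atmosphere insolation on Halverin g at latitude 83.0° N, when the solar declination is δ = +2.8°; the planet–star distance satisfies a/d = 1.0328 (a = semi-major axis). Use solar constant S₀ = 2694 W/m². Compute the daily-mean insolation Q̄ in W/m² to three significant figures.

Q̄ ≈ 190 W/m²

cos H₀ = −tan(+83.0°) tan(+2.800°) = -0.3983, H₀ = 1.9805 rad.
Bracket: H₀ sin φ sin δ + cos φ cos δ sin H₀ = 1.9805×0.99255×0.04885 + 0.12187×0.99881×0.91724 = 0.096027 + 0.111651 = 0.207678.
Inverse-square distance factor (a/d)² = 1.0328² = 1.066676.
Q̄ = (S₀/π) × 1.066676 × [bracket] = (2694/π) × 1.066676 × 0.207678 = 190.0 W/m².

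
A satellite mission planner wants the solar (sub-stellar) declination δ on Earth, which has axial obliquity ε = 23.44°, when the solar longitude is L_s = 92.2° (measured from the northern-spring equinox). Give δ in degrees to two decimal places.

δ = +23.42°

sin δ = sin ε · sin L_s = sin 23.44° × sin 92.2° = 0.397495.
δ = arcsin(0.397495) = +23.42°.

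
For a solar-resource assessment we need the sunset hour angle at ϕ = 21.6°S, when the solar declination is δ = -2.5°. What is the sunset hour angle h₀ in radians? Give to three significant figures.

cos h₀ = −tan ϕ · tan δ = −tan(-21.6°) × tan(-2.500°) = -0.0173, so h₀ = 1.5881 rad = 90.99°.

h₀ = 1.59 rad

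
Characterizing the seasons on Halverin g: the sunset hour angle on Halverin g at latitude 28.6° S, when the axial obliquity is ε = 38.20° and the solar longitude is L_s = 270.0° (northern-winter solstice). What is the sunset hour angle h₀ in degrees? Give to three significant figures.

Solar declination: sin δ = sin ε · sin L_s = sin 38.20° × sin 270.0° = -0.61841, so δ = -38.200°.
cos h₀ = −tan ϕ · tan δ = −tan(-28.6°) × tan(-38.200°) = -0.4290, so h₀ = 2.0142 rad = 115.41°.

h₀ = 115°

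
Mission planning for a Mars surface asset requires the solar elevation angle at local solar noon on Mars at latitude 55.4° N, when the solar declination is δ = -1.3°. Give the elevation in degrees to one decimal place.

At local noon the hour angle is zero, so the zenith angle equals |φ − δ| = |+55.4° − (-1.300°)| = 56.700°.
Elevation = 90° − 56.700° = 33.3°.

33.3°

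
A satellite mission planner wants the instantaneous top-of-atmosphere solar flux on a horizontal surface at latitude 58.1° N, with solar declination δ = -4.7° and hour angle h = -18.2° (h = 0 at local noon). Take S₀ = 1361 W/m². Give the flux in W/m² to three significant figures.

cos θ_z = sin φ sin δ + cos φ cos δ cos h = -0.069563 + 0.500314 = 0.430751.
Flux = S₀ · cos θ_z = 1361 × 0.430751 = 586.3 W/m².

586 W/m²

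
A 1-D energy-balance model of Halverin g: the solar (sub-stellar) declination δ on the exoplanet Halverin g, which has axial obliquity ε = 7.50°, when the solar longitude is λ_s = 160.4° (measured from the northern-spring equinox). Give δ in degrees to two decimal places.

sin δ = sin ε · sin λ_s = sin 7.50° × sin 160.4° = 0.043785.
δ = arcsin(0.043785) = +2.51°.

δ = +2.51°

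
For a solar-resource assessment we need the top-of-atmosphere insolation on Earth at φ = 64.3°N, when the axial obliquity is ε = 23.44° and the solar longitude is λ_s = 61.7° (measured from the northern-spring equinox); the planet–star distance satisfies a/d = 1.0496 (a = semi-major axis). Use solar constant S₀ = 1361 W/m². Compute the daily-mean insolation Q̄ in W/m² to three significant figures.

Q̄ ≈ 493 W/m²

Solar declination: sin δ = sin ε · sin λ_s = sin 23.44° × sin 61.7° = 0.35024, so δ = +20.502°.
cos H₀ = −tan(+64.3°) tan(+20.502°) = -0.7770, H₀ = 2.4606 rad.
Bracket: H₀ sin φ sin δ + cos φ cos δ sin H₀ = 2.4606×0.90108×0.35024 + 0.43366×0.93666×0.62954 = 0.776551 + 0.255714 = 1.032265.
Inverse-square distance factor (a/d)² = 1.0496² = 1.101660.
Q̄ = (S₀/π) × 1.101660 × [bracket] = (1361/π) × 1.101660 × 1.032265 = 492.7 W/m².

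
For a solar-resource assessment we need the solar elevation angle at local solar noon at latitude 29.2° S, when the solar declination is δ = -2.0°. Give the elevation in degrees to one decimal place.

At local noon the hour angle is zero, so the zenith angle equals |φ − δ| = |-29.2° − (-2.000°)| = 27.200°.
Elevation = 90° − 27.200° = 62.8°.

62.8°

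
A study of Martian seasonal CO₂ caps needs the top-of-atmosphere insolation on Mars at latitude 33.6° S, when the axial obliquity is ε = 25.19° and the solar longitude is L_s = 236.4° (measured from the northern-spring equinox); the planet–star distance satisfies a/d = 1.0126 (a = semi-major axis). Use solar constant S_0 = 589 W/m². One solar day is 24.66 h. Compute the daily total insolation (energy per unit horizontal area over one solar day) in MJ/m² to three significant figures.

19.0 MJ/m²

Solar declination: sin δ = sin ε · sin L_s = sin 25.19° × sin 236.4° = -0.35451, so δ = -20.763°.
cos h₀ = −tan(-33.6°) tan(-20.763°) = -0.2519, h₀ = 1.8254 rad.
Bracket: h₀ sin ϕ sin δ + cos ϕ cos δ sin h₀ = 1.8254×-0.55339×-0.35451 + 0.83292×0.93505×0.96775 = 0.358111 + 0.753705 = 1.111816.
Inverse-square distance factor (a/d)² = 1.0126² = 1.025359.
Q̄ = (S_0/π) × 1.025359 × [bracket] = (589/π) × 1.025359 × 1.111816 = 213.73 W/m².
Daily total = Q̄ × 24.66 h × 3600 s/h = 213.73 × 24.66 × 3600 / 10⁶ = 18.97 MJ/m².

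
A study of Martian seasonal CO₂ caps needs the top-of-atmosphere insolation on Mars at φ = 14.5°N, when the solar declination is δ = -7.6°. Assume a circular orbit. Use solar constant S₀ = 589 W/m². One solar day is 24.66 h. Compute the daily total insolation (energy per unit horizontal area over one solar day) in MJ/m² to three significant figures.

15.1 MJ/m²

cos H₀ = −tan(+14.5°) tan(-7.600°) = 0.0345, H₀ = 1.5363 rad.
Bracket: H₀ sin φ sin δ + cos φ cos δ sin H₀ = 1.5363×0.25038×-0.13226 + 0.96815×0.99122×0.99940 = -0.050875 + 0.959074 = 0.908199.
Q̄ = (S₀/π) × [bracket] = (589/π) × 0.908199 = 170.27 W/m².
Daily total = Q̄ × 24.66 h × 3600 s/h = 170.27 × 24.66 × 3600 / 10⁶ = 15.12 MJ/m².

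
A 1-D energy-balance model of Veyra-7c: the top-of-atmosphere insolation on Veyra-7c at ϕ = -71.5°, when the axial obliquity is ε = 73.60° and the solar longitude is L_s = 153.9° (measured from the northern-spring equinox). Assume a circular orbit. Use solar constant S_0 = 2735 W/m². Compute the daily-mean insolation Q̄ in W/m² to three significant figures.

Solar declination: sin δ = sin ε · sin L_s = sin 73.60° × sin 153.9° = 0.42204, so δ = +24.963°.
cos h₀ = −tan(-71.5°) tan(+24.963°) = 1.3913 ≥ 1 ⇒ polar night, h₀ = 0 and Q̄ = 0.

Q̄ ≈ 0.00 W/m²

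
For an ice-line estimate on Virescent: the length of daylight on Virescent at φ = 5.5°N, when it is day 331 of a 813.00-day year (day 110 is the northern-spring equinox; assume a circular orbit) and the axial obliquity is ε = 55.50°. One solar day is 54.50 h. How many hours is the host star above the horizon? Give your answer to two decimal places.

Solar longitude: λ_s = 360° × (331 − 110)/813.00 = 97.860°.
sin δ = sin 55.50° × sin 97.860° = 0.81638, so δ = +54.724°.
cos H₀ = −tan φ · tan δ = −tan(+5.5°) × tan(+54.724°) = -0.1361, so H₀ = 1.7073 rad = 97.82°.
Daylight = 2H₀/(2π) × 54.50 h = (1.7073/π) × 54.50 = 29.62 h.

29.62 h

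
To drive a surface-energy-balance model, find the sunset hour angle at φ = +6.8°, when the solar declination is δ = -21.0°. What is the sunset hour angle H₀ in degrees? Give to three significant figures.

cos H₀ = −tan φ · tan δ = −tan(+6.8°) × tan(-21.000°) = 0.0458, so H₀ = 1.5250 rad = 87.38°.

H₀ = 87.4°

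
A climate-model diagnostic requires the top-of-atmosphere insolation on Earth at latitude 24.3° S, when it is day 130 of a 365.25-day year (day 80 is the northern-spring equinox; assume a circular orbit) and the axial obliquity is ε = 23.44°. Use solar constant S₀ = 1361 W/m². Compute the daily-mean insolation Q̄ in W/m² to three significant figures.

Q̄ ≈ 296 W/m²

Solar longitude: λ_s = 360° × (130 − 80)/365.25 = 49.281°.
sin δ = sin 23.44° × sin 49.281° = 0.30149, so δ = +17.547°.
cos H₀ = −tan(-24.3°) tan(+17.547°) = 0.1428, H₀ = 1.4275 rad.
Bracket: H₀ sin φ sin δ + cos φ cos δ sin H₀ = 1.4275×-0.41151×0.30149 + 0.91140×0.95347×0.98976 = -0.177104 + 0.860094 = 0.682990.
Q̄ = (S₀/π) × [bracket] = (1361/π) × 0.682990 = 295.9 W/m².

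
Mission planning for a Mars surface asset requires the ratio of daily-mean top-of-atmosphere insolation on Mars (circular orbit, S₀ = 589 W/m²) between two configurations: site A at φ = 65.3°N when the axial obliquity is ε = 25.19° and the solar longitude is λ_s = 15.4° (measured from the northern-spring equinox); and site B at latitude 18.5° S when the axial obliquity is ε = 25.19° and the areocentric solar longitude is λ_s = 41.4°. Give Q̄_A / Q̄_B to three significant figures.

— Configuration A (φ=+65.3°):
Solar declination: sin δ = sin ε · sin λ_s = sin 25.19° × sin 15.4° = 0.11303, so δ = +6.490°.
cos H₀ = −tan(+65.3°) tan(+6.490°) = -0.2473, H₀ = 1.8207 rad.
Bracket: H₀ sin φ sin δ + cos φ cos δ sin H₀ = 1.8207×0.90851×0.11303 + 0.41787×0.99359×0.96893 = 0.186966 + 0.402291 = 0.589257.
Q̄ = (S₀/π) × [bracket] = (589/π) × 0.589257 = 110.48 W/m².
— Configuration B (φ=-18.5°):
sin δ = sin 25.19° × sin 41.4° = 0.28147, so δ = +16.348°.
cos H₀ = −tan(-18.5°) tan(+16.348°) = 0.0981, H₀ = 1.4725 rad.
Bracket: H₀ sin φ sin δ + cos φ cos δ sin H₀ = 1.4725×-0.31730×0.28147 + 0.94832×0.95957×0.99517 = -0.131510 + 0.905584 = 0.774074.
Q̄ = (S₀/π) × [bracket] = (589/π) × 0.774074 = 145.13 W/m².
Ratio Q̄_A / Q̄_B = 110.48 / 145.13 = 0.7612.

Q̄_A / Q̄_B ≈ 0.761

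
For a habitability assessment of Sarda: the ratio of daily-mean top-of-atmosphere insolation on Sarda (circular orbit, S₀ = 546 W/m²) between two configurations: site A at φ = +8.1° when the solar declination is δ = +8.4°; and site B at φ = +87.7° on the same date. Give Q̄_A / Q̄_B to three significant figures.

Q̄_A / Q̄_B ≈ 2.21

— Configuration A (φ=+8.1°):
cos H₀ = −tan(+8.1°) tan(+8.400°) = -0.0210, H₀ = 1.5918 rad.
Bracket: H₀ sin φ sin δ + cos φ cos δ sin H₀ = 1.5918×0.14090×0.14608 + 0.99002×0.98927×0.99978 = 0.032763 + 0.979182 = 1.011945.
Q̄ = (S₀/π) × [bracket] = (546/π) × 1.011945 = 175.87 W/m².
— Configuration B (φ=+87.7°):
cos H₀ = −tan(+87.7°) tan(+8.400°) = -3.6766 ≤ −1 ⇒ polar day, H₀ = π.
Bracket: H₀ sin φ sin δ + cos φ cos δ sin H₀ = 3.1416×0.99919×0.14608 + 0.04013×0.98927×0.00000 = 0.458553 + 0.000000 = 0.458553.
Q̄ = (S₀/π) × [bracket] = (546/π) × 0.458553 = 79.695 W/m².
Ratio Q̄_A / Q̄_B = 175.87 / 79.695 = 2.207.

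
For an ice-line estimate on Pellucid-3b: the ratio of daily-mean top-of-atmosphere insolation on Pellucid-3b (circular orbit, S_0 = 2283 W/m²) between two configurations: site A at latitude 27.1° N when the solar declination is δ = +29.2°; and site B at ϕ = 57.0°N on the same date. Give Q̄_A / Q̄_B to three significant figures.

— Configuration A (ϕ=+27.1°):
cos h₀ = −tan(+27.1°) tan(+29.200°) = -0.2860, h₀ = 1.8608 rad.
Bracket: h₀ sin ϕ sin δ + cos ϕ cos δ sin h₀ = 1.8608×0.45554×0.48786 + 0.89021×0.87292×0.95823 = 0.413544 + 0.744623 = 1.158167.
Q̄ = (S_0/π) × [bracket] = (2283/π) × 1.158167 = 841.64 W/m².
— Configuration B (ϕ=+57.0°):
cos h₀ = −tan(+57.0°) tan(+29.200°) = -0.8606, h₀ = 2.6072 rad.
Bracket: h₀ sin ϕ sin δ + cos ϕ cos δ sin h₀ = 2.6072×0.83867×0.48786 + 0.54464×0.87292×0.50928 = 1.066745 + 0.242126 = 1.308871.
Q̄ = (S_0/π) × [bracket] = (2283/π) × 1.308871 = 951.16 W/m².
Ratio Q̄_A / Q̄_B = 841.64 / 951.16 = 0.8849.

Q̄_A / Q̄_B ≈ 0.885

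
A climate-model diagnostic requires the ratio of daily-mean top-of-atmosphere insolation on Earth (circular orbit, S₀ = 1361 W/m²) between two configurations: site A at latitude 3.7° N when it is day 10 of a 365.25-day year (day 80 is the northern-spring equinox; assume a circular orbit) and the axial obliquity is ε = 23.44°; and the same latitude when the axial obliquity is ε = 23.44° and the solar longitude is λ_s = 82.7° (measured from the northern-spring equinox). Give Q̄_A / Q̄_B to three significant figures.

Q̄_A / Q̄_B ≈ 0.929

— Configuration A (φ=+3.7°):
Solar longitude: λ_s = 360° × (10 − 80)/365.25 = -68.994°, i.e. -68.994° + 360° = 291.006°.
sin δ = sin 23.44° × sin 291.006° = -0.37135, so δ = -21.799°.
cos H₀ = −tan(+3.7°) tan(-21.799°) = 0.0259, H₀ = 1.5449 rad.
Bracket: H₀ sin φ sin δ + cos φ cos δ sin H₀ = 1.5449×0.06453×-0.37135 + 0.99792×0.92849×0.99967 = -0.037021 + 0.926253 = 0.889232.
Q̄ = (S₀/π) × [bracket] = (1361/π) × 0.889232 = 385.23 W/m².
— Configuration B (φ=+3.7°):
Solar declination: sin δ = sin ε · sin λ_s = sin 23.44° × sin 82.7° = 0.39456, so δ = +23.239°.
cos H₀ = −tan(+3.7°) tan(+23.239°) = -0.0278, H₀ = 1.5986 rad.
Bracket: H₀ sin φ sin δ + cos φ cos δ sin H₀ = 1.5986×0.06453×0.39456 + 0.99792×0.91887×0.99961 = 0.040702 + 0.916601 = 0.957303.
Q̄ = (S₀/π) × [bracket] = (1361/π) × 0.957303 = 414.72 W/m².
Ratio Q̄_A / Q̄_B = 385.23 / 414.72 = 0.9289.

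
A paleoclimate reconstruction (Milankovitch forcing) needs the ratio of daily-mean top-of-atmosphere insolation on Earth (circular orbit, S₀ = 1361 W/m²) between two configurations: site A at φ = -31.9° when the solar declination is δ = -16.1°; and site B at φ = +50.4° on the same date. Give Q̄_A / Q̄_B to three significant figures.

— Configuration A (φ=-31.9°):
cos H₀ = −tan(-31.9°) tan(-16.100°) = -0.1797, H₀ = 1.7514 rad.
Bracket: H₀ sin φ sin δ + cos φ cos δ sin H₀ = 1.7514×-0.52844×-0.27731 + 0.84897×0.96078×0.98373 = 0.256653 + 0.802402 = 1.059055.
Q̄ = (S₀/π) × [bracket] = (1361/π) × 1.059055 = 458.80 W/m².
— Configuration B (φ=+50.4°):
cos H₀ = −tan(+50.4°) tan(-16.100°) = 0.3489, H₀ = 1.2144 rad.
Bracket: H₀ sin φ sin δ + cos φ cos δ sin H₀ = 1.2144×0.77051×-0.27731 + 0.63742×0.96078×0.93716 = -0.259481 + 0.573936 = 0.314455.
Q̄ = (S₀/π) × [bracket] = (1361/π) × 0.314455 = 136.23 W/m².
Ratio Q̄_A / Q̄_B = 458.80 / 136.23 = 3.368.

Q̄_A / Q̄_B ≈ 3.37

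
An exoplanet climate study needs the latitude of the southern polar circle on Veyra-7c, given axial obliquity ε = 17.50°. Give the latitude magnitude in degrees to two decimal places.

The polar circle is the lowest latitude that experiences at least one full rotation of continuous darkness at the northern-summer solstice; it lies at |φ| = 90° − ε = 90° − 17.50° = 72.50°.

72.50°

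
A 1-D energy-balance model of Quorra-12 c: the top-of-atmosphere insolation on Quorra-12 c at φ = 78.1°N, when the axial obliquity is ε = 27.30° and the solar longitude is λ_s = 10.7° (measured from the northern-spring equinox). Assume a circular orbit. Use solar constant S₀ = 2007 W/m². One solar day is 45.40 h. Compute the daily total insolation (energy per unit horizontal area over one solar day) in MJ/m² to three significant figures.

Solar declination: sin δ = sin ε · sin λ_s = sin 27.30° × sin 10.7° = 0.08516, so δ = +4.885°.
cos H₀ = −tan(+78.1°) tan(+4.885°) = -0.4056, H₀ = 1.9884 rad.
Bracket: H₀ sin φ sin δ + cos φ cos δ sin H₀ = 1.9884×0.97851×0.08516 + 0.20620×0.99637×0.91407 = 0.165693 + 0.187797 = 0.353490.
Q̄ = (S₀/π) × [bracket] = (2007/π) × 0.353490 = 225.83 W/m².
Daily total = Q̄ × 45.40 h × 3600 s/h = 225.83 × 45.40 × 3600 / 10⁶ = 36.91 MJ/m².

36.9 MJ/m²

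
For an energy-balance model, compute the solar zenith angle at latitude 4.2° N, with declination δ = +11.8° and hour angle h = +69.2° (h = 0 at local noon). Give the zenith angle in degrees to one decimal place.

cos θ_z = sin ϕ sin δ + cos ϕ cos δ cos h = 0.014977 + 0.346669 = 0.361646.
θ_z = arccos(0.361646) = 68.8°.

θ_z = 68.8°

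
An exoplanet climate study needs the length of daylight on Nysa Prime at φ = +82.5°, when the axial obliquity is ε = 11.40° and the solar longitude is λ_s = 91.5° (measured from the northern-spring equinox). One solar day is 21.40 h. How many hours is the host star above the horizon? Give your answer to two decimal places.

21.40 h

Solar declination: sin δ = sin ε · sin λ_s = sin 11.40° × sin 91.5° = 0.19759, so δ = +11.396°.
Sunrise equation: cos H₀ = −tan φ · tan δ = -1.5310 ≤ −1, so the host star never sets (polar day) and H₀ = π.
Daylight = 2H₀/(2π) × 21.40 h = (3.1416/π) × 21.40 = 21.40 h.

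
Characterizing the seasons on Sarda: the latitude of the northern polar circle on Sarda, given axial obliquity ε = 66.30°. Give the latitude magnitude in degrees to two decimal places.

23.70°

The polar circle is the lowest latitude that experiences at least one full rotation of continuous daylight at the northern-summer solstice; it lies at |φ| = 90° − ε = 90° − 66.30° = 23.70°.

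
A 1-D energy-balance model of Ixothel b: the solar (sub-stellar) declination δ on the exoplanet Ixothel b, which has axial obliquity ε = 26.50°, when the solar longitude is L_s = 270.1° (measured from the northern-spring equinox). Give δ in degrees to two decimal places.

δ = -26.50°

sin δ = sin ε · sin L_s = sin 26.50° × sin 270.1° = -0.446197.
δ = arcsin(-0.446197) = -26.50°.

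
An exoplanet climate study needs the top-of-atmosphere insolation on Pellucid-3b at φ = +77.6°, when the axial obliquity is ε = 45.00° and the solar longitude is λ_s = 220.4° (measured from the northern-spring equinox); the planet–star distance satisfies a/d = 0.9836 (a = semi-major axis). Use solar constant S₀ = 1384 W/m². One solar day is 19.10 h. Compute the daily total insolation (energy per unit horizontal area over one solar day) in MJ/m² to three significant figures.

Solar declination: sin δ = sin ε · sin λ_s = sin 45.00° × sin 220.4° = -0.45829, so δ = -27.277°.
cos H₀ = −tan(+77.6°) tan(-27.277°) = 2.3452 ≥ 1 ⇒ polar night, H₀ = 0 and Q̄ = 0.
Inverse-square distance factor (a/d)² = 0.9836² = 0.967469.
Daily total = Q̄ × 19.10 h × 3600 s/h = 0.00 MJ/m².

0.00 MJ/m²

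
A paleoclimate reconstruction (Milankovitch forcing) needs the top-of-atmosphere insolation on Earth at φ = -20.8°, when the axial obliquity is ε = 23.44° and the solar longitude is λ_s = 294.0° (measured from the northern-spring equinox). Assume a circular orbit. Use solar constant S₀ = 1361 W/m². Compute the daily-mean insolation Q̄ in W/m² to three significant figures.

Q̄ ≈ 469 W/m²

Solar declination: sin δ = sin ε · sin λ_s = sin 23.44° × sin 294.0° = -0.36340, so δ = -21.309°.
cos H₀ = −tan(-20.8°) tan(-21.309°) = -0.1482, H₀ = 1.7195 rad.
Bracket: H₀ sin φ sin δ + cos φ cos δ sin H₀ = 1.7195×-0.35511×-0.36340 + 0.93483×0.93163×0.98896 = 0.221896 + 0.861301 = 1.083197.
Q̄ = (S₀/π) × [bracket] = (1361/π) × 1.083197 = 469.3 W/m².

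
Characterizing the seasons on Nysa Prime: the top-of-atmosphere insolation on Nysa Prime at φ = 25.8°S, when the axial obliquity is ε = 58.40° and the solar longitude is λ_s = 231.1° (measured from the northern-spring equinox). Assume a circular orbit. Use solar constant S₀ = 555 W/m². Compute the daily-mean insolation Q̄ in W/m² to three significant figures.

Q̄ ≈ 210 W/m²

Solar declination: sin δ = sin ε · sin λ_s = sin 58.40° × sin 231.1° = -0.66285, so δ = -41.518°.
cos H₀ = −tan(-25.8°) tan(-41.518°) = -0.4280, H₀ = 2.0130 rad.
Bracket: H₀ sin φ sin δ + cos φ cos δ sin H₀ = 2.0130×-0.43523×-0.66285 + 0.90032×0.74875×0.90380 = 0.580735 + 0.609265 = 1.190000.
Q̄ = (S₀/π) × [bracket] = (555/π) × 1.190000 = 210.2 W/m².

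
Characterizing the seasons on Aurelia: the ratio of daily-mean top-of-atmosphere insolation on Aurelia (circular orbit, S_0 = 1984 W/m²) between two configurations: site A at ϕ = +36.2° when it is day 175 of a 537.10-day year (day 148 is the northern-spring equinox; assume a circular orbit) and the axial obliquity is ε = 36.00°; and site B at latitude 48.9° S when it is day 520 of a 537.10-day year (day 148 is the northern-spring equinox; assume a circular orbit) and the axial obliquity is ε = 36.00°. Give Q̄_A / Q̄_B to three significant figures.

Q̄_A / Q̄_B ≈ 0.710

— Configuration A (ϕ=+36.2°):
Solar longitude: L_s = 360° × (175 − 148)/537.10 = 18.097°.
sin δ = sin 36.00° × sin 18.097° = 0.18258, so δ = +10.520°.
cos h₀ = −tan(+36.2°) tan(+10.520°) = -0.1359, h₀ = 1.7071 rad.
Bracket: h₀ sin ϕ sin δ + cos ϕ cos δ sin h₀ = 1.7071×0.59061×0.18258 + 0.80696×0.98319×0.99072 = 0.184083 + 0.786032 = 0.970115.
Q̄ = (S_0/π) × [bracket] = (1984/π) × 0.970115 = 612.65 W/m².
— Configuration B (ϕ=-48.9°):
Solar longitude: L_s = 360° × (520 − 148)/537.10 = 249.339°.
sin δ = sin 36.00° × sin 249.339° = -0.54998, so δ = -33.366°.
cos h₀ = −tan(-48.9°) tan(-33.366°) = -0.7549, h₀ = 2.4263 rad.
Bracket: h₀ sin ϕ sin δ + cos ϕ cos δ sin h₀ = 2.4263×-0.75356×-0.54998 + 0.65738×0.83518×0.65587 = 1.005563 + 0.360093 = 1.365656.
Q̄ = (S_0/π) × [bracket] = (1984/π) × 1.365656 = 862.45 W/m².
Ratio Q̄_A / Q̄_B = 612.65 / 862.45 = 0.7104.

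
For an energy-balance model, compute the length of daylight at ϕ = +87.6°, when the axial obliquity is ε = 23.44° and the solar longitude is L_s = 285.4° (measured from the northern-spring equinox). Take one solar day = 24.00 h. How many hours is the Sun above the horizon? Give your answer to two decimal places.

0.00 h

Solar declination: sin δ = sin ε · sin L_s = sin 23.44° × sin 285.4° = -0.38351, so δ = -22.551°.
cos h₀ = −tan ϕ · tan δ = 9.9077 ≥ 1, so the Sun never rises (polar night) and h₀ = 0.
Daylight = 2h₀/(2π) × 24.00 h = (0.0000/π) × 24.00 = 0.00 h.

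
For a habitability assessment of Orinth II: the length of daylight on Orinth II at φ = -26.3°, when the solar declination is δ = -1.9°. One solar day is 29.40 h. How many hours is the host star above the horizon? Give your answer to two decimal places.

cos H₀ = −tan φ · tan δ = −tan(-26.3°) × tan(-1.900°) = -0.0164, so H₀ = 1.5872 rad = 90.94°.
Daylight = 2H₀/(2π) × 29.40 h = (1.5872/π) × 29.40 = 14.85 h.

14.85 h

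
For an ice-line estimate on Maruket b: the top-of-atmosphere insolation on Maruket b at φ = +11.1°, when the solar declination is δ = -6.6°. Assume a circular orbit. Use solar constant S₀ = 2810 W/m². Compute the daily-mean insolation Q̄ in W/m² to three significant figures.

cos H₀ = −tan(+11.1°) tan(-6.600°) = 0.0227, H₀ = 1.5481 rad.
Bracket: H₀ sin φ sin δ + cos φ cos δ sin H₀ = 1.5481×0.19252×-0.11494 + 0.98129×0.99337×0.99974 = -0.034257 + 0.974531 = 0.940274.
Q̄ = (S₀/π) × [bracket] = (2810/π) × 0.940274 = 841.0 W/m².

Q̄ ≈ 841 W/m²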